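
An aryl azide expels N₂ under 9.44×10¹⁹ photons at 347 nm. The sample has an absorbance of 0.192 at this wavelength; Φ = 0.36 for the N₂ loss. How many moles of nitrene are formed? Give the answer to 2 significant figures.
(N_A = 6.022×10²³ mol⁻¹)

2.0×10⁻⁵ mol

Moles of photons: 9.44×10¹⁹ / 6.022×10²³ = 1.568×10⁻⁴ mol.
Fraction absorbed: 1 − 10^(−0.192) = 0.3573.
Photons absorbed: 0.3573 × 1.568×10⁻⁴ = 5.602×10⁻⁵ mol.
Product: Φ × n_abs = 0.36 × 5.602×10⁻⁵ = 2.017×10⁻⁵ mol.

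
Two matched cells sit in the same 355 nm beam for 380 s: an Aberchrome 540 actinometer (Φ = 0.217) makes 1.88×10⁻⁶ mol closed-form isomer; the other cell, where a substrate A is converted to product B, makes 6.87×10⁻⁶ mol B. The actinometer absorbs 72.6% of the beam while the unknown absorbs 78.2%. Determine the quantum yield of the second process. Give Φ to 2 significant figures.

Photons absorbed by the actinometer: 1.88×10⁻⁶ / 0.217 = 8.664×10⁻⁶ mol.
Incident flux: 8.664×10⁻⁶ / 0.726 = 1.193×10⁻⁵ einstein.
Absorbed by unknown: 0.782 × 1.193×10⁻⁵ = 9.329×10⁻⁶ mol.
Φ(unknown) = 6.87×10⁻⁶ / 9.329×10⁻⁶ = 0.74.

Φ = 0.74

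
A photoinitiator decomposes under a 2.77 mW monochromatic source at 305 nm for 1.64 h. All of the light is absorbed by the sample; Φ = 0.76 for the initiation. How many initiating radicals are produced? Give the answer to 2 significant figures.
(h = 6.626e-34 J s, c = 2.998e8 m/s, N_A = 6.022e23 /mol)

Photon energy at 305 nm: hc/λ = (6.626e-34)(2.998e8)/(305e-9) = 6.513e-19 J.
Energy delivered: (2.77 mW)(5904 s) = 16.35 J.
Photons incident: 16.35 / 6.513e-19 = 2.510e19, i.e. 2.510e19/6.022e23 = 4.168e-5 mol.
Product: Φ × n_abs = 0.76 × 4.168e-5 = 3.168e-5 mol.
As a count: 3.168e-5 × 6.022e23 = 1.9e19.

1.9e19 initiating radicals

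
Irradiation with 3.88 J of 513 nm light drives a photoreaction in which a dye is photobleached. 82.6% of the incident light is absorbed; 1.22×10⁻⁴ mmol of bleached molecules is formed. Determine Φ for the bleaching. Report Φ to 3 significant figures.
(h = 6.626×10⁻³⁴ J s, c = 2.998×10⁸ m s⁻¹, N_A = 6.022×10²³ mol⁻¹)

Φ = 0.00888

Product: 1.22×10⁻⁴ mmol = 1.22×10⁻⁷ mol.
Photon energy at 513 nm: hc/λ = (6.626×10⁻³⁴)(2.998×10⁸)/(513×10⁻⁹) = 3.872×10⁻¹⁹ J.
Photons incident: 3.88 / 3.872×10⁻¹⁹ = 1.002×10¹⁹, i.e. 1.002×10¹⁹/6.022×10²³ = 1.664×10⁻⁵ mol.
Photons absorbed: 0.826 × 1.664×10⁻⁵ = 1.374×10⁻⁵ mol.
Φ = 1.22×10⁻⁷ mol / 1.374×10⁻⁵ mol photons = 0.00888.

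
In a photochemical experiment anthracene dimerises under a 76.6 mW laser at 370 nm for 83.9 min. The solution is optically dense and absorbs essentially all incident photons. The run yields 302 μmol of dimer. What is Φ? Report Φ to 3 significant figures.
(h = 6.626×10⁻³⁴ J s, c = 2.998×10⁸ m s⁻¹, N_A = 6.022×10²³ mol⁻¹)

Product: 302 μmol = 3.02×10⁻⁴ mol.
Photon energy at 370 nm: hc/λ = (6.626×10⁻³⁴)(2.998×10⁸)/(370×10⁻⁹) = 5.369×10⁻¹⁹ J.
Energy delivered: (76.6 mW)(5034 s) = 385.6 J.
Photons incident: 385.6 / 5.369×10⁻¹⁹ = 7.182×10²⁰, i.e. 7.182×10²⁰/6.022×10²³ = 0.001193 mol.
Φ = 3.02×10⁻⁴ mol / 0.001193 mol photons = 0.253.

Φ = 0.253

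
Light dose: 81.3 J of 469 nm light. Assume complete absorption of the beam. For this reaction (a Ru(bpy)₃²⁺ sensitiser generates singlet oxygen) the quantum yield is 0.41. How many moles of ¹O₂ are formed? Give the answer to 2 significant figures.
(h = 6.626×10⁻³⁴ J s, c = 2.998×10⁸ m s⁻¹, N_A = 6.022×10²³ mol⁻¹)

1.3×10⁻⁴ mol

Photon energy at 469 nm: hc/λ = (6.626×10⁻³⁴)(2.998×10⁸)/(469×10⁻⁹) = 4.236×10⁻¹⁹ J.
Photons incident: 81.3 / 4.236×10⁻¹⁹ = 1.919×10²⁰, i.e. 1.919×10²⁰/6.022×10²³ = 3.187×10⁻⁴ mol.
Product: Φ × n_abs = 0.41 × 3.187×10⁻⁴ = 1.307×10⁻⁴ mol.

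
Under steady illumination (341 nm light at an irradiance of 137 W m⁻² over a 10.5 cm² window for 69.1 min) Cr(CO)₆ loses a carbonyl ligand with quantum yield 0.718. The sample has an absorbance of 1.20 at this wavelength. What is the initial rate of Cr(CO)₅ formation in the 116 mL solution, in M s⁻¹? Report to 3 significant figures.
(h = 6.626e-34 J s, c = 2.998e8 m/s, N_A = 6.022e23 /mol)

Photon energy at 341 nm: hc/λ = (6.626e-34)(2.998e8)/(341e-9) = 5.825e-19 J.
Energy delivered: (137 W m⁻²)(10.5e-4 m²)(4146 s) = 596.4 J.
Photons incident: 596.4 / 5.825e-19 = 1.024e21, i.e. 1.024e21/6.022e23 = 0.001700 mol.
Fraction absorbed: 1 − 10^(−1.20) = 0.9369.
Photons absorbed: 0.9369 × 0.001700 = 0.001593 mol.
Product formed: 0.718 × 0.001593 = 0.001144 mol.
Rate: 0.001144 mol / (4146 s × 0.116 L) = 2.38e-6 M s⁻¹.

2.38e-6 M s⁻¹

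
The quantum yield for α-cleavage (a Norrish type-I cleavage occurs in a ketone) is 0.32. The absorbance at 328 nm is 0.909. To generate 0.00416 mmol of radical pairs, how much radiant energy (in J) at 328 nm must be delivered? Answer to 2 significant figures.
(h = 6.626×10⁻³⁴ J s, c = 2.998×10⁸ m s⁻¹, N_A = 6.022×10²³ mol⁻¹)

5.4 J

Product: 0.00416 mmol = 4.16×10⁻⁶ mol.
Photons that must be absorbed: 4.16×10⁻⁶ / 0.32 = 1.300×10⁻⁵ mol.
Fraction absorbed: 1 − 10^(−0.909) = 0.8767.
Incident photons needed: 1.300×10⁻⁵ / 0.8767 = 1.483×10⁻⁵ mol.
Photon energy: hc/λ = 6.056×10⁻¹⁹ J; per mole, 3.647×10⁵ J mol⁻¹.
Energy required: 1.483×10⁻⁵ × 3.647×10⁵ = 5.4 J.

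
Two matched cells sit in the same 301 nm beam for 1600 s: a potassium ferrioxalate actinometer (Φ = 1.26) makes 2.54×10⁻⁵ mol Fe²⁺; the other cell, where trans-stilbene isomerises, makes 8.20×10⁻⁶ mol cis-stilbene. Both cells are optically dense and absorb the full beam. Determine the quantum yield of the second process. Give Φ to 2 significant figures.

Photons absorbed by the actinometer: 2.54×10⁻⁵ / 1.26 = 2.016×10⁻⁵ mol.
Φ(unknown) = 8.20×10⁻⁶ / 2.016×10⁻⁵ = 0.41.

Φ = 0.41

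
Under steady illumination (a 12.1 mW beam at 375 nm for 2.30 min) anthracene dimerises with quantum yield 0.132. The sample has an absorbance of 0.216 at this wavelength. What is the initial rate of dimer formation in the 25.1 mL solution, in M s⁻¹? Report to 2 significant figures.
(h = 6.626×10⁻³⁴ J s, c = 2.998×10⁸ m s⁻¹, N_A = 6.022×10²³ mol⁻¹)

Photon energy at 375 nm: hc/λ = (6.626×10⁻³⁴)(2.998×10⁸)/(375×10⁻⁹) = 5.297×10⁻¹⁹ J.
Energy delivered: (12.1 mW)(138 s) = 1.670 J.
Photons incident: 1.670 / 5.297×10⁻¹⁹ = 3.153×10¹⁸, i.e. 3.153×10¹⁸/6.022×10²³ = 5.236×10⁻⁶ mol.
Fraction absorbed: 1 − 10^(−0.216) = 0.3919.
Photons absorbed: 0.3919 × 5.236×10⁻⁶ = 2.052×10⁻⁶ mol.
Product formed: 0.132 × 2.052×10⁻⁶ = 2.709×10⁻⁷ mol.
Rate: 2.709×10⁻⁷ mol / (138 s × 0.0251 L) = 7.8×10⁻⁸ M s⁻¹.

7.8×10⁻⁸ M s⁻¹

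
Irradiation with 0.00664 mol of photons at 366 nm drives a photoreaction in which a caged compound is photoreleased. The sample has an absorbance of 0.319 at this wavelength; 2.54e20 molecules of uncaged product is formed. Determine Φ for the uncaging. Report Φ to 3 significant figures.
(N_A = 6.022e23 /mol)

Product: 2.54e20 / 6.022e23 = 4.218e-4 mol.
Fraction absorbed: 1 − 10^(−0.319) = 0.5203.
Photons absorbed: 0.5203 × 0.00664 = 0.003455 mol.
Φ = 4.218e-4 mol / 0.003455 mol photons = 0.122.

Φ = 0.122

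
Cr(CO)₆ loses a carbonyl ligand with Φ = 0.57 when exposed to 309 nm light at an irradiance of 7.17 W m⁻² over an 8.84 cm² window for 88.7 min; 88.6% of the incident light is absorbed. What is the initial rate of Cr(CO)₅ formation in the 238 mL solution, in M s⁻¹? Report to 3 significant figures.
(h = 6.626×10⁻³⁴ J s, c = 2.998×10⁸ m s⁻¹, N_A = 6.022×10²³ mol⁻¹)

3.47×10⁻⁸ M s⁻¹

Photon energy at 309 nm: hc/λ = (6.626×10⁻³⁴)(2.998×10⁸)/(309×10⁻⁹) = 6.429×10⁻¹⁹ J.
Energy delivered: (7.17 W m⁻²)(8.84×10⁻⁴ m²)(5322 s) = 33.73 J.
Photons incident: 33.73 / 6.429×10⁻¹⁹ = 5.247×10¹⁹, i.e. 5.247×10¹⁹/6.022×10²³ = 8.713×10⁻⁵ mol.
Photons absorbed: 0.886 × 8.713×10⁻⁵ = 7.720×10⁻⁵ mol.
Product formed: 0.57 × 7.720×10⁻⁵ = 4.400×10⁻⁵ mol.
Rate: 4.400×10⁻⁵ mol / (5322 s × 0.238 L) = 3.47×10⁻⁸ M s⁻¹.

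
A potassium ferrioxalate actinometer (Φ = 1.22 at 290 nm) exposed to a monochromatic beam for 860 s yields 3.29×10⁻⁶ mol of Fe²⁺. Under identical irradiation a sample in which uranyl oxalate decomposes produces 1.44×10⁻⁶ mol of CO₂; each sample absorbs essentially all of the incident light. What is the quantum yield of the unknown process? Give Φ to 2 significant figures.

Photons absorbed by the actinometer: 3.29×10⁻⁶ / 1.22 = 2.697×10⁻⁶ mol.
Φ(unknown) = 1.44×10⁻⁶ / 2.697×10⁻⁶ = 0.53.

Φ = 0.53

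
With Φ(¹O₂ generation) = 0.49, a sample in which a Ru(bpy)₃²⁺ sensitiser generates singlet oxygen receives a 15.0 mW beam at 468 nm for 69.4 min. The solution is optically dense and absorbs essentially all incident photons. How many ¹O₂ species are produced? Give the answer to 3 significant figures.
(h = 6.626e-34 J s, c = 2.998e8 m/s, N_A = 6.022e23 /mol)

Photon energy at 468 nm: hc/λ = (6.626e-34)(2.998e8)/(468e-9) = 4.245e-19 J.
Energy delivered: (15.0 mW)(4164 s) = 62.46 J.
Photons incident: 62.46 / 4.245e-19 = 1.471e20, i.e. 1.471e20/6.022e23 = 2.443e-4 mol.
Product: Φ × n_abs = 0.49 × 2.443e-4 = 1.197e-4 mol.
As a count: 1.197e-4 × 6.022e23 = 7.21e19.

7.21e19 species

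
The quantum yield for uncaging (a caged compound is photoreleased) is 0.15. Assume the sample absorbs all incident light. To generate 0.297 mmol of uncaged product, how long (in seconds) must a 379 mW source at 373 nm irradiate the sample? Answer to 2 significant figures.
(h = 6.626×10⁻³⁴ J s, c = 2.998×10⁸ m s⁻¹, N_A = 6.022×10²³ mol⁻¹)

t ≈ 1700 s

Product: 0.297 mmol = 2.97×10⁻⁴ mol.
Photons that must be absorbed: 2.97×10⁻⁴ / 0.15 = 0.001980 mol.
Photon energy: hc/λ = 5.326×10⁻¹⁹ J; per mole, 3.207×10⁵ J mol⁻¹.
Energy required: 0.001980 × 3.207×10⁵ = 635.0 J.
Time: 635.0 J / 0.379 W = 1700 s.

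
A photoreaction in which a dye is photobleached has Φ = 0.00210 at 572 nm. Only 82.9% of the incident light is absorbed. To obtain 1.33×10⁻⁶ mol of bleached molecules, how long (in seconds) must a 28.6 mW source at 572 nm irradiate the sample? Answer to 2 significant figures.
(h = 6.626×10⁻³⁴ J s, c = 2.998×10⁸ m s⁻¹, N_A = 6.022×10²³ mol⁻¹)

t ≈ 5600 s

Photons that must be absorbed: 1.33×10⁻⁶ / 0.00210 = 6.333×10⁻⁴ mol.
Incident photons needed: 6.333×10⁻⁴ / 0.829 = 7.639×10⁻⁴ mol.
Photon energy: hc/λ = 3.473×10⁻¹⁹ J; per mole, 2.091×10⁵ J mol⁻¹.
Energy required: 7.639×10⁻⁴ × 2.091×10⁵ = 159.7 J.
Time: 159.7 J / 0.0286 W = 5600 s.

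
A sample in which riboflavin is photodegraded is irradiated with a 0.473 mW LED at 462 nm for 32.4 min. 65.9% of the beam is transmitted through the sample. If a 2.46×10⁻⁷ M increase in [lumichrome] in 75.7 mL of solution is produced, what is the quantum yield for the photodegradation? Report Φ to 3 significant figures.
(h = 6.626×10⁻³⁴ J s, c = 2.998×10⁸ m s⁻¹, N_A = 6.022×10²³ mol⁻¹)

Φ = 0.0154

Product: (2.46×10⁻⁷ M)(0.0757 L) = 1.862×10⁻⁸ mol.
Photon energy at 462 nm: hc/λ = (6.626×10⁻³⁴)(2.998×10⁸)/(462×10⁻⁹) = 4.300×10⁻¹⁹ J.
Energy delivered: (0.473 mW)(1944 s) = 0.9195 J.
Photons incident: 0.9195 / 4.300×10⁻¹⁹ = 2.138×10¹⁸, i.e. 2.138×10¹⁸/6.022×10²³ = 3.550×10⁻⁶ mol.
Fraction absorbed: 1 − 65.9/100 = 0.3410.
Photons absorbed: 0.3410 × 3.550×10⁻⁶ = 1.211×10⁻⁶ mol.
Φ = 1.862×10⁻⁸ mol / 1.211×10⁻⁶ mol photons = 0.0154.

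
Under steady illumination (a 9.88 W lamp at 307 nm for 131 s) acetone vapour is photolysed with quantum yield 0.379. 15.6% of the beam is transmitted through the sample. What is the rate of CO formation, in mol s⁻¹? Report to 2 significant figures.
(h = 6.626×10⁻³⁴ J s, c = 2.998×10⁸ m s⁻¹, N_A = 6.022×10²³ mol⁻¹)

8.1×10⁻⁶ mol s⁻¹

Photon energy at 307 nm: hc/λ = (6.626×10⁻³⁴)(2.998×10⁸)/(307×10⁻⁹) = 6.471×10⁻¹⁹ J.
Energy delivered: (9.88 W)(131 s) = 1294 J.
Photons incident: 1294 / 6.471×10⁻¹⁹ = 2.000×10²¹, i.e. 2.000×10²¹/6.022×10²³ = 0.003321 mol.
Fraction absorbed: 1 − 15.6/100 = 0.8440.
Photons absorbed: 0.8440 × 0.003321 = 0.002803 mol.
Product formed: 0.379 × 0.002803 = 0.001062 mol.
Rate: 0.001062 / 131 s = 8.1×10⁻⁶ mol s⁻¹.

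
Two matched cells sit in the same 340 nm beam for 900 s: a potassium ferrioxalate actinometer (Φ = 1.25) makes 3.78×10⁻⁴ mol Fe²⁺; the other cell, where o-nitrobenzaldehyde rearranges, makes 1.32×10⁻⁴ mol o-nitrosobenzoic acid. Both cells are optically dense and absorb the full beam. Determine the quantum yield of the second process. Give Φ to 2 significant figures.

Photons absorbed by the actinometer: 3.78×10⁻⁴ / 1.25 = 3.024×10⁻⁴ mol.
Φ(unknown) = 1.32×10⁻⁴ / 3.024×10⁻⁴ = 0.44.

Φ = 0.44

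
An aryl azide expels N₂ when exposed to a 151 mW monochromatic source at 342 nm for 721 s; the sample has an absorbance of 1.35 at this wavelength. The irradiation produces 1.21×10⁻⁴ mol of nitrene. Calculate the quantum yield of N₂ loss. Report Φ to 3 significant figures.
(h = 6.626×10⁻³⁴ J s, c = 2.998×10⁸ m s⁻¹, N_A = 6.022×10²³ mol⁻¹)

Photon energy at 342 nm: hc/λ = (6.626×10⁻³⁴)(2.998×10⁸)/(342×10⁻⁹) = 5.808×10⁻¹⁹ J.
Energy delivered: (151 mW)(721 s) = 108.9 J.
Photons incident: 108.9 / 5.808×10⁻¹⁹ = 1.875×10²⁰, i.e. 1.875×10²⁰/6.022×10²³ = 3.114×10⁻⁴ mol.
Fraction absorbed: 1 − 10^(−1.35) = 0.9553.
Photons absorbed: 0.9553 × 3.114×10⁻⁴ = 2.975×10⁻⁴ mol.
Φ = 1.21×10⁻⁴ mol / 2.975×10⁻⁴ mol photons = 0.407.

Φ = 0.407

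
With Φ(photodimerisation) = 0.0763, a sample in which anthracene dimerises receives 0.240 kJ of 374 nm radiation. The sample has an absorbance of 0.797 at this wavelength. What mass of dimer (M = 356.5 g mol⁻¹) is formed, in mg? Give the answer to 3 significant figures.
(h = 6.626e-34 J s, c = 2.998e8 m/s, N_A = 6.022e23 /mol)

Photon energy at 374 nm: hc/λ = (6.626e-34)(2.998e8)/(374e-9) = 5.311e-19 J.
Incident energy: 0.240 kJ = 240 J.
Photons incident: 240 / 5.311e-19 = 4.519e20, i.e. 4.519e20/6.022e23 = 7.504e-4 mol.
Fraction absorbed: 1 − 10^(−0.797) = 0.8404.
Photons absorbed: 0.8404 × 7.504e-4 = 6.306e-4 mol.
Product: Φ × n_abs = 0.0763 × 6.306e-4 = 4.811e-5 mol.
Mass: 4.811e-5 × 356.5 = 0.01715 g = 17.2 mg.

17.2 mg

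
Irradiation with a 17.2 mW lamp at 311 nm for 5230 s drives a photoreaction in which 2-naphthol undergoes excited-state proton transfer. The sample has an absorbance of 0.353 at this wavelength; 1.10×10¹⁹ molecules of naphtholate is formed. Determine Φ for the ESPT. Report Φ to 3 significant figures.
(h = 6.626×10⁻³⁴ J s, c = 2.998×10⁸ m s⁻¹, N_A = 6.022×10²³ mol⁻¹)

Φ = 0.140

Product: 1.10×10¹⁹ / 6.022×10²³ = 1.827×10⁻⁵ mol.
Photon energy at 311 nm: hc/λ = (6.626×10⁻³⁴)(2.998×10⁸)/(311×10⁻⁹) = 6.387×10⁻¹⁹ J.
Energy delivered: (17.2 mW)(5230 s) = 89.96 J.
Photons incident: 89.96 / 6.387×10⁻¹⁹ = 1.408×10²⁰, i.e. 1.408×10²⁰/6.022×10²³ = 2.338×10⁻⁴ mol.
Fraction absorbed: 1 − 10^(−0.353) = 0.5564.
Photons absorbed: 0.5564 × 2.338×10⁻⁴ = 1.301×10⁻⁴ mol.
Φ = 1.827×10⁻⁵ mol / 1.301×10⁻⁴ mol photons = 0.140.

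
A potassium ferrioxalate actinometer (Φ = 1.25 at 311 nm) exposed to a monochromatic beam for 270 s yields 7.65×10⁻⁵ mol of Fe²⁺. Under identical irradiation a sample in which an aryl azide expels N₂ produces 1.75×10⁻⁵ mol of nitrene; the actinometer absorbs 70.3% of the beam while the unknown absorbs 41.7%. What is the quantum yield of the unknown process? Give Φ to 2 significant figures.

Φ = 0.48

Photons absorbed by the actinometer: 7.65×10⁻⁵ / 1.25 = 6.120×10⁻⁵ mol.
Incident flux: 6.120×10⁻⁵ / 0.703 = 8.706×10⁻⁵ einstein.
Absorbed by unknown: 0.417 × 8.706×10⁻⁵ = 3.630×10⁻⁵ mol.
Φ(unknown) = 1.75×10⁻⁵ / 3.630×10⁻⁵ = 0.48.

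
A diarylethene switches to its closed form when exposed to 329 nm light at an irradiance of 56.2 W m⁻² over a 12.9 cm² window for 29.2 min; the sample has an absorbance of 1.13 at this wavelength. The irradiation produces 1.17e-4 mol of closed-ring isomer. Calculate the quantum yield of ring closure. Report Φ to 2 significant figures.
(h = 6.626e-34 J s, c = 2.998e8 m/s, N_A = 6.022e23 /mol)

Photon energy at 329 nm: hc/λ = (6.626e-34)(2.998e8)/(329e-9) = 6.038e-19 J.
Energy delivered: (56.2 W m⁻²)(12.9e-4 m²)(1752 s) = 127.0 J.
Photons incident: 127.0 / 6.038e-19 = 2.103e20, i.e. 2.103e20/6.022e23 = 3.492e-4 mol.
Fraction absorbed: 1 − 10^(−1.13) = 0.9259.
Photons absorbed: 0.9259 × 3.492e-4 = 3.233e-4 mol.
Φ = 1.17e-4 mol / 3.233e-4 mol photons = 0.36.

Φ = 0.36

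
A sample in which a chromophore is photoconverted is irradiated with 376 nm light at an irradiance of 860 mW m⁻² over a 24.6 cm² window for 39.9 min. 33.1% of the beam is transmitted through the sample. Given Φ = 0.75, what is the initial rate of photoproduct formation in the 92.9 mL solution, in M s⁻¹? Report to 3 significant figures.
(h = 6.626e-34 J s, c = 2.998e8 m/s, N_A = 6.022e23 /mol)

3.59e-8 M s⁻¹

Photon energy at 376 nm: hc/λ = (6.626e-34)(2.998e8)/(376e-9) = 5.283e-19 J.
Energy delivered: (860 mW m⁻²)(24.6e-4 m²)(2394 s) = 5.065 J.
Photons incident: 5.065 / 5.283e-19 = 9.587e18, i.e. 9.587e18/6.022e23 = 1.592e-5 mol.
Fraction absorbed: 1 − 33.1/100 = 0.6690.
Photons absorbed: 0.6690 × 1.592e-5 = 1.065e-5 mol.
Product formed: 0.75 × 1.065e-5 = 7.988e-6 mol.
Rate: 7.988e-6 mol / (2394 s × 0.0929 L) = 3.59e-8 M s⁻¹.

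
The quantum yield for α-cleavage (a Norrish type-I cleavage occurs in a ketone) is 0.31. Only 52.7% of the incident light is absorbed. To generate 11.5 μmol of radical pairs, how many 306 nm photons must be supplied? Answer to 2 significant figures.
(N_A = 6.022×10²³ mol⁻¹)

Product: 11.5 μmol = 1.15×10⁻⁵ mol.
Photons that must be absorbed: 1.15×10⁻⁵ / 0.31 = 3.710×10⁻⁵ mol.
Incident photons needed: 3.710×10⁻⁵ / 0.527 = 7.040×10⁻⁵ mol.
Photon count: 7.040×10⁻⁵ × 6.022×10²³ = 4.2×10¹⁹.

4.2×10¹⁹ photons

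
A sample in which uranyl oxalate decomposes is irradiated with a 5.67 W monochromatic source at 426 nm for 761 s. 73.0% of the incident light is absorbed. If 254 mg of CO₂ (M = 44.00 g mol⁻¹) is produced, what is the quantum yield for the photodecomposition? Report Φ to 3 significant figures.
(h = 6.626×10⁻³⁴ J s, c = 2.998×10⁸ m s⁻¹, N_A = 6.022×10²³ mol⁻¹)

Φ = 0.515

Product: 254 mg / 44.00 g mol⁻¹ = 0.005773 mol.
Photon energy at 426 nm: hc/λ = (6.626×10⁻³⁴)(2.998×10⁸)/(426×10⁻⁹) = 4.663×10⁻¹⁹ J.
Energy delivered: (5.67 W)(761 s) = 4315 J.
Photons incident: 4315 / 4.663×10⁻¹⁹ = 9.254×10²¹, i.e. 9.254×10²¹/6.022×10²³ = 0.01537 mol.
Photons absorbed: 0.730 × 0.01537 = 0.01122 mol.
Φ = 0.005773 mol / 0.01122 mol photons = 0.515.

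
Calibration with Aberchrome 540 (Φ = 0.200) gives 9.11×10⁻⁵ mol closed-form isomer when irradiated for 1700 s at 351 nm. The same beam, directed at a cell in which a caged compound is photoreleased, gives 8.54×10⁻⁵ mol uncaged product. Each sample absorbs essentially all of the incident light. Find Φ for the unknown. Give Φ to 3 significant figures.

Photons absorbed by the actinometer: 9.11×10⁻⁵ / 0.200 = 4.555×10⁻⁴ mol.
Φ(unknown) = 8.54×10⁻⁵ / 4.555×10⁻⁴ = 0.187.

Φ = 0.187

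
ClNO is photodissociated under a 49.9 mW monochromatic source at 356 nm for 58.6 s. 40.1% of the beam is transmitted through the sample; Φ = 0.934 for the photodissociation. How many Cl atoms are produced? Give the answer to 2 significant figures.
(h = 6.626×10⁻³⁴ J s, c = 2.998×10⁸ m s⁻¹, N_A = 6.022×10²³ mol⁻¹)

Photon energy at 356 nm: hc/λ = (6.626×10⁻³⁴)(2.998×10⁸)/(356×10⁻⁹) = 5.580×10⁻¹⁹ J.
Energy delivered: (49.9 mW)(58.6 s) = 2.924 J.
Photons incident: 2.924 / 5.580×10⁻¹⁹ = 5.240×10¹⁸, i.e. 5.240×10¹⁸/6.022×10²³ = 8.701×10⁻⁶ mol.
Fraction absorbed: 1 − 40.1/100 = 0.5990.
Photons absorbed: 0.5990 × 8.701×10⁻⁶ = 5.212×10⁻⁶ mol.
Product: Φ × n_abs = 0.934 × 5.212×10⁻⁶ = 4.868×10⁻⁶ mol.
As a count: 4.868×10⁻⁶ × 6.022×10²³ = 2.9×10¹⁸.

2.9×10¹⁸ atoms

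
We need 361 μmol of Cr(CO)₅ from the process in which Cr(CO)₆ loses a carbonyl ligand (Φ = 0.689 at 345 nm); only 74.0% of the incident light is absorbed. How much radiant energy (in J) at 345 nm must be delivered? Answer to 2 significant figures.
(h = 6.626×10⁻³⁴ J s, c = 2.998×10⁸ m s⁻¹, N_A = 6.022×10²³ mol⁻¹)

Product: 361 μmol = 3.61×10⁻⁴ mol.
Photons that must be absorbed: 3.61×10⁻⁴ / 0.689 = 5.239×10⁻⁴ mol.
Incident photons needed: 5.239×10⁻⁴ / 0.740 = 7.080×10⁻⁴ mol.
Photon energy: hc/λ = 5.758×10⁻¹⁹ J; per mole, 3.467×10⁵ J mol⁻¹.
Energy required: 7.080×10⁻⁴ × 3.467×10⁵ = 250 J.

250 J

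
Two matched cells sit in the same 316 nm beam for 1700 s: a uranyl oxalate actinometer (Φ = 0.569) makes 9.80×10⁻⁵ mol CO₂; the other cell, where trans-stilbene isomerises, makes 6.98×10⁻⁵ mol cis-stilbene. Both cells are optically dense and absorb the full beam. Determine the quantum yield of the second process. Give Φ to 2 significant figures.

Photons absorbed by the actinometer: 9.80×10⁻⁵ / 0.569 = 1.722×10⁻⁴ mol.
Φ(unknown) = 6.98×10⁻⁵ / 1.722×10⁻⁴ = 0.41.

Φ = 0.41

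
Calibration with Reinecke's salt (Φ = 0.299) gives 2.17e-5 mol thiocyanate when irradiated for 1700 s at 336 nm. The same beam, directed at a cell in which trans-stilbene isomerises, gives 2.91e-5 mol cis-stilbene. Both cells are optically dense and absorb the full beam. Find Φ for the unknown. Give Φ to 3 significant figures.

Photons absorbed by the actinometer: 2.17e-5 / 0.299 = 7.258e-5 mol.
Φ(unknown) = 2.91e-5 / 7.258e-5 = 0.401.

Φ = 0.401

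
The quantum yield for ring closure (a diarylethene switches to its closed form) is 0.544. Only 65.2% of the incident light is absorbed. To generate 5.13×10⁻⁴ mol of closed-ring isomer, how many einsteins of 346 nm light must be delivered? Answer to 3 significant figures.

Photons that must be absorbed: 5.13×10⁻⁴ / 0.544 = 9.430×10⁻⁴ mol.
Incident photons needed: 9.430×10⁻⁴ / 0.652 = 0.001446 mol.

0.00145 einstein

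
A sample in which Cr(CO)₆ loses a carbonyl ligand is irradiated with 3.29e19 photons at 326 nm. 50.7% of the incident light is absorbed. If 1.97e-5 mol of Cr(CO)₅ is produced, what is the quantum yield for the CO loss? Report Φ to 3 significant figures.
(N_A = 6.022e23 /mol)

Moles of photons: 3.29e19 / 6.022e23 = 5.463e-5 mol.
Photons absorbed: 0.507 × 5.463e-5 = 2.770e-5 mol.
Φ = 1.97e-5 mol / 2.770e-5 mol photons = 0.711.

Φ = 0.711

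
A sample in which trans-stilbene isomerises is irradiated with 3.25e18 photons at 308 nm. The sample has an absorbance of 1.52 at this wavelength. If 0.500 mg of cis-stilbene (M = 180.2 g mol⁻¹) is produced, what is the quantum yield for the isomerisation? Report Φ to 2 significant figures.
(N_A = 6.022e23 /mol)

Φ = 0.53

Product: 0.500 mg / 180.2 g mol⁻¹ = 2.775e-6 mol.
Moles of photons: 3.25e18 / 6.022e23 = 5.397e-6 mol.
Fraction absorbed: 1 − 10^(−1.52) = 0.9698.
Photons absorbed: 0.9698 × 5.397e-6 = 5.234e-6 mol.
Φ = 2.775e-6 mol / 5.234e-6 mol photons = 0.53.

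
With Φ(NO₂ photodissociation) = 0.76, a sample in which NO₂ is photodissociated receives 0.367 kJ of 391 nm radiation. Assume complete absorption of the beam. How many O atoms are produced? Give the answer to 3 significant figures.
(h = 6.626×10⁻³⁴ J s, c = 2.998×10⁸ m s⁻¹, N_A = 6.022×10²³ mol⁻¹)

Photon energy at 391 nm: hc/λ = (6.626×10⁻³⁴)(2.998×10⁸)/(391×10⁻⁹) = 5.080×10⁻¹⁹ J.
Incident energy: 0.367 kJ = 367 J.
Photons incident: 367 / 5.080×10⁻¹⁹ = 7.224×10²⁰, i.e. 7.224×10²⁰/6.022×10²³ = 0.001200 mol.
Product: Φ × n_abs = 0.76 × 0.001200 = 9.120×10⁻⁴ mol.
As a count: 9.120×10⁻⁴ × 6.022×10²³ = 5.49×10²⁰.

5.49×10²⁰ atoms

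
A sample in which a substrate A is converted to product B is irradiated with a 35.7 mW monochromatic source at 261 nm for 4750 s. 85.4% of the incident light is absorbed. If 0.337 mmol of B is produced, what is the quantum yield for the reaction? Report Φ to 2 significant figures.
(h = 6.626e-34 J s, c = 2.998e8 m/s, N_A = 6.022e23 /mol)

Product: 0.337 mmol = 3.37e-4 mol.
Photon energy at 261 nm: hc/λ = (6.626e-34)(2.998e8)/(261e-9) = 7.611e-19 J.
Energy delivered: (35.7 mW)(4750 s) = 169.6 J.
Photons incident: 169.6 / 7.611e-19 = 2.228e20, i.e. 2.228e20/6.022e23 = 3.700e-4 mol.
Photons absorbed: 0.854 × 3.700e-4 = 3.160e-4 mol.
Φ = 3.37e-4 mol / 3.160e-4 mol photons = 1.1.

Φ = 1.1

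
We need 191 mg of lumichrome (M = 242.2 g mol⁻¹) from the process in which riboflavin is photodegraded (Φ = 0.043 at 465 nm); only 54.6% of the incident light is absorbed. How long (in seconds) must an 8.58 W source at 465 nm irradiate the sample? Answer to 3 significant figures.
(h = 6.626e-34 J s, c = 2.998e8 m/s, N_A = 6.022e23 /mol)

t ≈ 1010 s

Product: 191 mg / 242.2 g mol⁻¹ = 7.886e-4 mol.
Photons that must be absorbed: 7.886e-4 / 0.043 = 0.01834 mol.
Incident photons needed: 0.01834 / 0.546 = 0.03359 mol.
Photon energy: hc/λ = 4.272e-19 J; per mole, 2.573e5 J mol⁻¹.
Energy required: 0.03359 × 2.573e5 = 8643 J.
Time: 8643 J / 8.58 W = 1010 s.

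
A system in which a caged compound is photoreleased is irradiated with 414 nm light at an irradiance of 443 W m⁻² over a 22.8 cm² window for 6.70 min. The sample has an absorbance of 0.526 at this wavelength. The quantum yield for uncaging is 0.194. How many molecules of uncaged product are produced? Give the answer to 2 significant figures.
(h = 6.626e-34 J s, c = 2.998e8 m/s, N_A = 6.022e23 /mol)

1.2e20 molecules

Photon energy at 414 nm: hc/λ = (6.626e-34)(2.998e8)/(414e-9) = 4.798e-19 J.
Energy delivered: (443 W m⁻²)(22.8e-4 m²)(402 s) = 406.0 J.
Photons incident: 406.0 / 4.798e-19 = 8.462e20, i.e. 8.462e20/6.022e23 = 0.001405 mol.
Fraction absorbed: 1 − 10^(−0.526) = 0.7021.
Photons absorbed: 0.7021 × 0.001405 = 9.865e-4 mol.
Product: Φ × n_abs = 0.194 × 9.865e-4 = 1.914e-4 mol.
As a count: 1.914e-4 × 6.022e23 = 1.2e20.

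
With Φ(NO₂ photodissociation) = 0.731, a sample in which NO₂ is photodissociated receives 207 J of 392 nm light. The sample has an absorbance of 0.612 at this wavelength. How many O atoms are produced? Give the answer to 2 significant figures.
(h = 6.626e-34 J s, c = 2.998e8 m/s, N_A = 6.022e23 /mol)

2.3e20 atoms

Photon energy at 392 nm: hc/λ = (6.626e-34)(2.998e8)/(392e-9) = 5.068e-19 J.
Photons incident: 207 / 5.068e-19 = 4.084e20, i.e. 4.084e20/6.022e23 = 6.782e-4 mol.
Fraction absorbed: 1 − 10^(−0.612) = 0.7557.
Photons absorbed: 0.7557 × 6.782e-4 = 5.125e-4 mol.
Product: Φ × n_abs = 0.731 × 5.125e-4 = 3.746e-4 mol.
As a count: 3.746e-4 × 6.022e23 = 2.3e20.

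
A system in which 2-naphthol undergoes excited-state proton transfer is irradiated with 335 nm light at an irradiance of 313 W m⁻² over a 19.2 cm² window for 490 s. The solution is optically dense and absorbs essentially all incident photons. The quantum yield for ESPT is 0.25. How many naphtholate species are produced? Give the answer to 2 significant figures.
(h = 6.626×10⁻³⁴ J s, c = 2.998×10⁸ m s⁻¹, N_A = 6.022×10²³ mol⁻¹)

1.2×10²⁰ species

Photon energy at 335 nm: hc/λ = (6.626×10⁻³⁴)(2.998×10⁸)/(335×10⁻⁹) = 5.930×10⁻¹⁹ J.
Energy delivered: (313 W m⁻²)(19.2×10⁻⁴ m²)(490 s) = 294.5 J.
Photons incident: 294.5 / 5.930×10⁻¹⁹ = 4.966×10²⁰, i.e. 4.966×10²⁰/6.022×10²³ = 8.246×10⁻⁴ mol.
Product: Φ × n_abs = 0.25 × 8.246×10⁻⁴ = 2.062×10⁻⁴ mol.
As a count: 2.062×10⁻⁴ × 6.022×10²³ = 1.2×10²⁰.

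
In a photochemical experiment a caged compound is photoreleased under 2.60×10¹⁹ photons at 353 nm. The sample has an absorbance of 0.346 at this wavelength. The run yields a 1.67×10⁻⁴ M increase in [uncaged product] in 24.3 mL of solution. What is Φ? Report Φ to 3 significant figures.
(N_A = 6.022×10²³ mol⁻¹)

Product: (1.67×10⁻⁴ M)(0.0243 L) = 4.058×10⁻⁶ mol.
Moles of photons: 2.60×10¹⁹ / 6.022×10²³ = 4.318×10⁻⁵ mol.
Fraction absorbed: 1 − 10^(−0.346) = 0.5492.
Photons absorbed: 0.5492 × 4.318×10⁻⁵ = 2.371×10⁻⁵ mol.
Φ = 4.058×10⁻⁶ mol / 2.371×10⁻⁵ mol photons = 0.171.

Φ = 0.171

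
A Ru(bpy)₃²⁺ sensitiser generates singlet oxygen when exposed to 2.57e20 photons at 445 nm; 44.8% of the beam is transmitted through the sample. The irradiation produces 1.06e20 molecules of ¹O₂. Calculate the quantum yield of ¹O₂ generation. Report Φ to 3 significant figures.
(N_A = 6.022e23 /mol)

Product: 1.06e20 / 6.022e23 = 1.760e-4 mol.
Moles of photons: 2.57e20 / 6.022e23 = 4.268e-4 mol.
Fraction absorbed: 1 − 44.8/100 = 0.5520.
Photons absorbed: 0.5520 × 4.268e-4 = 2.356e-4 mol.
Φ = 1.760e-4 mol / 2.356e-4 mol photons = 0.747.

Φ = 0.747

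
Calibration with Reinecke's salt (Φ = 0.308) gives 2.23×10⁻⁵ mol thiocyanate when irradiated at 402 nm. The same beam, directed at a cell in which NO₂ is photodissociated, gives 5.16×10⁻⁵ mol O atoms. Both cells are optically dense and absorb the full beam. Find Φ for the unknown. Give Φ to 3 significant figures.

Φ = 0.713

Photons absorbed by the actinometer: 2.23×10⁻⁵ / 0.308 = 7.240×10⁻⁵ mol.
Φ(unknown) = 5.16×10⁻⁵ / 7.240×10⁻⁵ = 0.713.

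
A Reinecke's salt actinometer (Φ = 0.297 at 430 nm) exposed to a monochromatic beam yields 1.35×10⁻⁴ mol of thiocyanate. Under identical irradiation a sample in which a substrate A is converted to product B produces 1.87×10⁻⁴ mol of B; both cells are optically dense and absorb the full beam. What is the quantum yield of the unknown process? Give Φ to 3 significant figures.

Photons absorbed by the actinometer: 1.35×10⁻⁴ / 0.297 = 4.545×10⁻⁴ mol.
Φ(unknown) = 1.87×10⁻⁴ / 4.545×10⁻⁴ = 0.411.

Φ = 0.411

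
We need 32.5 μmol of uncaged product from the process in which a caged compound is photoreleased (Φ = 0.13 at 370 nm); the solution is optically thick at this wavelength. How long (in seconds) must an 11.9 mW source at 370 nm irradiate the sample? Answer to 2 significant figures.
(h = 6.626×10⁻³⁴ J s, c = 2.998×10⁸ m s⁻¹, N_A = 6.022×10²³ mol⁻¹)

t ≈ 6800 s

Product: 32.5 μmol = 3.25×10⁻⁵ mol.
Photons that must be absorbed: 3.25×10⁻⁵ / 0.13 = 2.500×10⁻⁴ mol.
Photon energy: hc/λ = 5.369×10⁻¹⁹ J; per mole, 3.233×10⁵ J mol⁻¹.
Energy required: 2.500×10⁻⁴ × 3.233×10⁵ = 80.83 J.
Time: 80.83 J / 0.0119 W = 6800 s.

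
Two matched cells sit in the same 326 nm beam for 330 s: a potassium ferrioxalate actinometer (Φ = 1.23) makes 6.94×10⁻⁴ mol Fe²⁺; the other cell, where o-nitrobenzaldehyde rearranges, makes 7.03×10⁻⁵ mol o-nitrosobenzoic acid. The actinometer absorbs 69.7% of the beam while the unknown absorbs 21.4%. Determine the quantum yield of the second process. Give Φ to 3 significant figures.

Φ = 0.406

Photons absorbed by the actinometer: 6.94×10⁻⁴ / 1.23 = 5.642×10⁻⁴ mol.
Incident flux: 5.642×10⁻⁴ / 0.697 = 8.095×10⁻⁴ einstein.
Absorbed by unknown: 0.214 × 8.095×10⁻⁴ = 1.732×10⁻⁴ mol.
Φ(unknown) = 7.03×10⁻⁵ / 1.732×10⁻⁴ = 0.406.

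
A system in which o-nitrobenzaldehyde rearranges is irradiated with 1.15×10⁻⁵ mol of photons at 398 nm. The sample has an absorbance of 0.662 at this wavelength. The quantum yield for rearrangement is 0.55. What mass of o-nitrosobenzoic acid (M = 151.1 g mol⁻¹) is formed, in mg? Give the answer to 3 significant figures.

Fraction absorbed: 1 − 10^(−0.662) = 0.7822.
Photons absorbed: 0.7822 × 1.15×10⁻⁵ = 8.995×10⁻⁶ mol.
Product: Φ × n_abs = 0.55 × 8.995×10⁻⁶ = 4.947×10⁻⁶ mol.
Mass: 4.947×10⁻⁶ × 151.1 = 7.475×10⁻⁴ g = 0.748 mg.

0.748 mg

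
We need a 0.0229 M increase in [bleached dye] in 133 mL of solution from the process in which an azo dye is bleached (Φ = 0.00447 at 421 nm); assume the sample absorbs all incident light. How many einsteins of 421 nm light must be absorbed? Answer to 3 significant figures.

Product: (0.0229 M)(0.133 L) = 0.003046 mol.
Photons that must be absorbed: 0.003046 / 0.00447 = 0.6814 mol.

0.681 einstein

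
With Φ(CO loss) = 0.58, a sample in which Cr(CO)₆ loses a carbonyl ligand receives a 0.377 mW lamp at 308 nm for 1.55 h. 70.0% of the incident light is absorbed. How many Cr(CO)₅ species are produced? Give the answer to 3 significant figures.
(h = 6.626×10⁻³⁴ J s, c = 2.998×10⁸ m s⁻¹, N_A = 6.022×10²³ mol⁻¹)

1.32×10¹⁸ species

Photon energy at 308 nm: hc/λ = (6.626×10⁻³⁴)(2.998×10⁸)/(308×10⁻⁹) = 6.450×10⁻¹⁹ J.
Energy delivered: (0.377 mW)(5580 s) = 2.104 J.
Photons incident: 2.104 / 6.450×10⁻¹⁹ = 3.262×10¹⁸, i.e. 3.262×10¹⁸/6.022×10²³ = 5.417×10⁻⁶ mol.
Photons absorbed: 0.700 × 5.417×10⁻⁶ = 3.792×10⁻⁶ mol.
Product: Φ × n_abs = 0.58 × 3.792×10⁻⁶ = 2.199×10⁻⁶ mol.
As a count: 2.199×10⁻⁶ × 6.022×10²³ = 1.32×10¹⁸.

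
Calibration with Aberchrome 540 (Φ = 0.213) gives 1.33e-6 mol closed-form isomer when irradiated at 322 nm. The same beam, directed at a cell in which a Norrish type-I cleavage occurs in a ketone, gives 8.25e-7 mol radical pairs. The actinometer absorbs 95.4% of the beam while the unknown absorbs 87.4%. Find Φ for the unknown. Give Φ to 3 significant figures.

Photons absorbed by the actinometer: 1.33e-6 / 0.213 = 6.244e-6 mol.
Incident flux: 6.244e-6 / 0.954 = 6.545e-6 einstein.
Absorbed by unknown: 0.874 × 6.545e-6 = 5.720e-6 mol.
Φ(unknown) = 8.25e-7 / 5.720e-6 = 0.144.

Φ = 0.144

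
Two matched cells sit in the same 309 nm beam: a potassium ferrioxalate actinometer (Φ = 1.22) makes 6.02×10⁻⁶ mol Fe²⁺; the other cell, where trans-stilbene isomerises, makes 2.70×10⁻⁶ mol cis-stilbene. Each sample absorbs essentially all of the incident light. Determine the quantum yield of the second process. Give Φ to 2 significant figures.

Φ = 0.55

Photons absorbed by the actinometer: 6.02×10⁻⁶ / 1.22 = 4.934×10⁻⁶ mol.
Φ(unknown) = 2.70×10⁻⁶ / 4.934×10⁻⁶ = 0.55.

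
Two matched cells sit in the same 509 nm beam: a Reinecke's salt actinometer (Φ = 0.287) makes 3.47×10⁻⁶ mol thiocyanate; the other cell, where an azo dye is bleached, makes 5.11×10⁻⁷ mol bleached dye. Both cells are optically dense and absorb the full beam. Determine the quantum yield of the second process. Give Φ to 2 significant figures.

Φ = 0.042

Photons absorbed by the actinometer: 3.47×10⁻⁶ / 0.287 = 1.209×10⁻⁵ mol.
Φ(unknown) = 5.11×10⁻⁷ / 1.209×10⁻⁵ = 0.042.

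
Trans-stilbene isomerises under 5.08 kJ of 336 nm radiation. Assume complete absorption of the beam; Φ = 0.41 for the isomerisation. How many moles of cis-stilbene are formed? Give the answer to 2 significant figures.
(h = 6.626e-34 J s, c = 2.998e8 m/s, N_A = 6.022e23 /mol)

Photon energy at 336 nm: hc/λ = (6.626e-34)(2.998e8)/(336e-9) = 5.912e-19 J.
Incident energy: 5.08 kJ = 5080 J.
Photons incident: 5080 / 5.912e-19 = 8.593e21, i.e. 8.593e21/6.022e23 = 0.01427 mol.
Product: Φ × n_abs = 0.41 × 0.01427 = 0.005851 mol.

0.0059 mol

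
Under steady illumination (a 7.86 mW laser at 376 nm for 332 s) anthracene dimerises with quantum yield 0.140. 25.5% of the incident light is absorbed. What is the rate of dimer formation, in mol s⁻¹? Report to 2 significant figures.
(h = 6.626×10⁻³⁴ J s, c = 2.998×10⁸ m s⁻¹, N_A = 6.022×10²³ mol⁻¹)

8.8×10⁻¹⁰ mol s⁻¹

Photon energy at 376 nm: hc/λ = (6.626×10⁻³⁴)(2.998×10⁸)/(376×10⁻⁹) = 5.283×10⁻¹⁹ J.
Energy delivered: (7.86 mW)(332 s) = 2.610 J.
Photons incident: 2.610 / 5.283×10⁻¹⁹ = 4.940×10¹⁸, i.e. 4.940×10¹⁸/6.022×10²³ = 8.203×10⁻⁶ mol.
Photons absorbed: 0.255 × 8.203×10⁻⁶ = 2.092×10⁻⁶ mol.
Product formed: 0.140 × 2.092×10⁻⁶ = 2.929×10⁻⁷ mol.
Rate: 2.929×10⁻⁷ / 332 s = 8.8×10⁻¹⁰ mol s⁻¹.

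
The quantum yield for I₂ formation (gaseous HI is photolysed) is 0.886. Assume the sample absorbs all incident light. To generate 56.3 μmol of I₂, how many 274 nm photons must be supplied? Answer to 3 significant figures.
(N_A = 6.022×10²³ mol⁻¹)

Product: 56.3 μmol = 5.63×10⁻⁵ mol.
Photons that must be absorbed: 5.63×10⁻⁵ / 0.886 = 6.354×10⁻⁵ mol.
Photon count: 6.354×10⁻⁵ × 6.022×10²³ = 3.83×10¹⁹.

3.83×10¹⁹ photons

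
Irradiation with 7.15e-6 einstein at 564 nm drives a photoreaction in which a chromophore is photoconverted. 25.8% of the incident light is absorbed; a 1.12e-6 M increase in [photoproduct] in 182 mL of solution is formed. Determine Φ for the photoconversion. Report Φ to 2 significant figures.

Product: (1.12e-6 M)(0.182 L) = 2.038e-7 mol.
Photons absorbed: 0.258 × 7.15e-6 = 1.845e-6 mol.
Φ = 2.038e-7 mol / 1.845e-6 mol photons = 0.11.

Φ = 0.11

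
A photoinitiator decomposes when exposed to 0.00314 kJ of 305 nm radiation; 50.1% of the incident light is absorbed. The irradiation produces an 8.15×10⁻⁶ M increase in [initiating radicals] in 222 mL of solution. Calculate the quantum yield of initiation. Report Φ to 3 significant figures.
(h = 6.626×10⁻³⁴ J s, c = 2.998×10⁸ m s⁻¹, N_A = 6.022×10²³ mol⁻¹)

Product: (8.15×10⁻⁶ M)(0.222 L) = 1.809×10⁻⁶ mol.
Photon energy at 305 nm: hc/λ = (6.626×10⁻³⁴)(2.998×10⁸)/(305×10⁻⁹) = 6.513×10⁻¹⁹ J.
Incident energy: 0.00314 kJ = 3.14 J.
Photons incident: 3.14 / 6.513×10⁻¹⁹ = 4.821×10¹⁸, i.e. 4.821×10¹⁸/6.022×10²³ = 8.006×10⁻⁶ mol.
Photons absorbed: 0.501 × 8.006×10⁻⁶ = 4.011×10⁻⁶ mol.
Φ = 1.809×10⁻⁶ mol / 4.011×10⁻⁶ mol photons = 0.451.

Φ = 0.451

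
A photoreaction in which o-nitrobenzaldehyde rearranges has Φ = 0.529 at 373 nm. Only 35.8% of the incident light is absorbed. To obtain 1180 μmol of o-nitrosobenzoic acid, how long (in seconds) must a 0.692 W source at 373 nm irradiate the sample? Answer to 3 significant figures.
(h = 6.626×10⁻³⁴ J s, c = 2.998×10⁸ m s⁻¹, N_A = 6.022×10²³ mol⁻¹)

t ≈ 2890 s

Product: 1180 μmol = 0.00118 mol.
Photons that must be absorbed: 0.00118 / 0.529 = 0.002231 mol.
Incident photons needed: 0.002231 / 0.358 = 0.006232 mol.
Photon energy: hc/λ = 5.326×10⁻¹⁹ J; per mole, 3.207×10⁵ J mol⁻¹.
Energy required: 0.006232 × 3.207×10⁵ = 1999 J.
Time: 1999 J / 0.692 W = 2890 s.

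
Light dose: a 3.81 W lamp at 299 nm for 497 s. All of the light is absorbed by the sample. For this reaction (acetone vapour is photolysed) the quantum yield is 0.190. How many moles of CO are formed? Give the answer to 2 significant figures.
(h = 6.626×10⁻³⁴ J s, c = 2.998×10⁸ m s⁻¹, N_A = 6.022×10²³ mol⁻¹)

9.0×10⁻⁴ mol

Photon energy at 299 nm: hc/λ = (6.626×10⁻³⁴)(2.998×10⁸)/(299×10⁻⁹) = 6.644×10⁻¹⁹ J.
Energy delivered: (3.81 W)(497 s) = 1894 J.
Photons incident: 1894 / 6.644×10⁻¹⁹ = 2.851×10²¹, i.e. 2.851×10²¹/6.022×10²³ = 0.004734 mol.
Product: Φ × n_abs = 0.190 × 0.004734 = 8.995×10⁻⁴ mol.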